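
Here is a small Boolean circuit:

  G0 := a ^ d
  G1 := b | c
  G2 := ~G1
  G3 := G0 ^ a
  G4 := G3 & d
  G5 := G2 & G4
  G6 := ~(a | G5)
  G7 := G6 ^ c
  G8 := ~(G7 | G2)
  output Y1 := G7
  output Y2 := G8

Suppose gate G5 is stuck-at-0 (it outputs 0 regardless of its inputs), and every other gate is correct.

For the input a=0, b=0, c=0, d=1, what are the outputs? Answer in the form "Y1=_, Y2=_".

Y1=1, Y2=0

Propagate with G5 forced: G0=1, G1=0, G2=1, G3=1, G4=1, G5=0 [stuck-at-0], G6=1, G7=1, G8=0.
So the outputs are Y1=1, Y2=0. (Without the fault they would be Y1=0, Y2=0.)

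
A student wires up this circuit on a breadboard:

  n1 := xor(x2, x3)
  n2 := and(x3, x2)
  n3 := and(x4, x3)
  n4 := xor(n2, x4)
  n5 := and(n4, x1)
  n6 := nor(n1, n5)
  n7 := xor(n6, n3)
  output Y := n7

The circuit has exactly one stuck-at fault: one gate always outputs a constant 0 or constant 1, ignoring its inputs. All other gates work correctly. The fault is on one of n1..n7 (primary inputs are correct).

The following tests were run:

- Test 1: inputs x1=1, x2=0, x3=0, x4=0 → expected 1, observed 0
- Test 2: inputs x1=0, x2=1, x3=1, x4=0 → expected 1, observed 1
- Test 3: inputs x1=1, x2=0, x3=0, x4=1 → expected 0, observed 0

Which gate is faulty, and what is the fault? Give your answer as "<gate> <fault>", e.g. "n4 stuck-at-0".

Fault-free values for test 1 (x1=1, x2=0, x3=0, x4=0): n1=0, n2=0, n3=0, n4=0, n5=0, n6=1, n7=1, giving Y=1. Observed 0.
Test 1: faults giving observed 0 are {n1 stuck-at-1, n2 stuck-at-1, n3 stuck-at-1, n4 stuck-at-1, n5 stuck-at-1, n6 stuck-at-0, n7 stuck-at-0}.
Test 2 (x1=0, x2=1, x3=1, x4=0): fault-free n1=0, n2=1, n3=0, n4=1, n5=0, n6=1, n7=1 → 1; observed 1. Eliminates n1 stuck-at-1, n3 stuck-at-1, n5 stuck-at-1, n6 stuck-at-0, n7 stuck-at-0.
Test 3 (x1=1, x2=0, x3=0, x4=1): fault-free n1=0, n2=0, n3=0, n4=1, n5=1, n6=0, n7=0 → 0; observed 0. Eliminates n2 stuck-at-1.
Only n4 stuck-at-1 is consistent with every test.

n4 stuck-at-1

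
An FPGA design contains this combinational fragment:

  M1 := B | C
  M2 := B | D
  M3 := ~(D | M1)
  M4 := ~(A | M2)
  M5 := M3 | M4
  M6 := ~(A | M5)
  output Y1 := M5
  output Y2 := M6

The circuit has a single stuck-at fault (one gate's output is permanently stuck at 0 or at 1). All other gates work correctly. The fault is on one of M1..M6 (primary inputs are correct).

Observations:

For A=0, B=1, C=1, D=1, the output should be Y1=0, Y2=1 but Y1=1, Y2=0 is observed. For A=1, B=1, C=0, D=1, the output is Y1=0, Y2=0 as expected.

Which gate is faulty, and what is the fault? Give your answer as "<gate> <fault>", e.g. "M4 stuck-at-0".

M2 stuck-at-0

Fault-free values for test 1 (A=0, B=1, C=1, D=1): M1=1, M2=1, M3=0, M4=0, M5=0, M6=1, giving Y1=0, Y2=1. Observed Y1=1, Y2=0.
Test 1: faults giving observed Y1=1, Y2=0 are {M2 stuck-at-0, M3 stuck-at-1, M4 stuck-at-1, M5 stuck-at-1}.
Test 2 (A=1, B=1, C=0, D=1): fault-free M1=1, M2=1, M3=0, M4=0, M5=0, M6=0 → Y1=0, Y2=0; observed Y1=0, Y2=0. Eliminates M3 stuck-at-1, M4 stuck-at-1, M5 stuck-at-1.
Only M2 stuck-at-0 is consistent with every test.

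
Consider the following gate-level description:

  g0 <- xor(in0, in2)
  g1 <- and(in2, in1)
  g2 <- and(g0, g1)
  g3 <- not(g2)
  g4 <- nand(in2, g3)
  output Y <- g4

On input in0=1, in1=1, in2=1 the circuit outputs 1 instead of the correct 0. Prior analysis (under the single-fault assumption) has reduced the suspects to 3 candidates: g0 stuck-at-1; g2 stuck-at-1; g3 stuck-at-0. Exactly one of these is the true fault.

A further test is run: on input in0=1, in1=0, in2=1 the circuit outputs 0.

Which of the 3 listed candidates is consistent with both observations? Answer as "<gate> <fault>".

Evaluate each candidate on input in0=1, in1=0, in2=1:
  g0 stuck-at-1: g0=1 [stuck-at-1], g1=0, g2=0, g3=1, g4=0 → 0 — matches
  g2 stuck-at-1: g0=0, g1=0, g2=1 [stuck-at-1], g3=0, g4=1 → 1 — eliminated
  g3 stuck-at-0: g0=0, g1=0, g2=0, g3=0 [stuck-at-0], g4=1 → 1 — eliminated
Only g0 stuck-at-1 reproduces the observed 0.

g0 stuck-at-1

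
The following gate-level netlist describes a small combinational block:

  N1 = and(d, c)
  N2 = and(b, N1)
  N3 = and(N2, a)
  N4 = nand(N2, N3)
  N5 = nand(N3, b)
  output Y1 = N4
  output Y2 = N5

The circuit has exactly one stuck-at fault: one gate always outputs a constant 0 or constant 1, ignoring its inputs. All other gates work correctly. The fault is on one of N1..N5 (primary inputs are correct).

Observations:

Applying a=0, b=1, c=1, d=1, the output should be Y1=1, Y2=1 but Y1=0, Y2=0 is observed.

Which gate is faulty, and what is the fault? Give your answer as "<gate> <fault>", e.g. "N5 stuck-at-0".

Fault-free values for test 1 (a=0, b=1, c=1, d=1): N1=1, N2=1, N3=0, N4=1, N5=1, giving Y1=1, Y2=1. Observed Y1=0, Y2=0.
Test 1: faults giving observed Y1=0, Y2=0 are {N3 stuck-at-1}.
Only N3 stuck-at-1 is consistent with every test.

N3 stuck-at-1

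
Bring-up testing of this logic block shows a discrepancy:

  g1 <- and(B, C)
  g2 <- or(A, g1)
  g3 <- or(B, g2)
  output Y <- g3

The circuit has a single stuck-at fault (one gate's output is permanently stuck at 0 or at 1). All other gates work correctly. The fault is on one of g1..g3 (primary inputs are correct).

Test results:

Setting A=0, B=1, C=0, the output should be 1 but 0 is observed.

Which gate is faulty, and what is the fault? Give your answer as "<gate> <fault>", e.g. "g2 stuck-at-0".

g3 stuck-at-0

Fault-free values for test 1 (A=0, B=1, C=0): g1=0, g2=0, g3=1, giving Y=1. Observed 0.
Test 1: faults giving observed 0 are {g3 stuck-at-0}.
Only g3 stuck-at-0 is consistent with every test.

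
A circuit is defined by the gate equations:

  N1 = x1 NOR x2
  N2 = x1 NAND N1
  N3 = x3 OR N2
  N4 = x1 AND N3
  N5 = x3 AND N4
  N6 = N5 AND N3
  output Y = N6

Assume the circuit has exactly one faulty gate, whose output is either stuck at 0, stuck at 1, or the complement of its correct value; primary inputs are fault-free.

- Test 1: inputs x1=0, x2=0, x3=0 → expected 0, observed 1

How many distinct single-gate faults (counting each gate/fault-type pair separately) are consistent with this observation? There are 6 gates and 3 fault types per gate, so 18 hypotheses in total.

Fault-free: N1=1, N2=1, N3=1, N4=0, N5=0, N6=0 → 0. Observed 1.
  N1: none of the 3 fault types match ✗
  N2: none of the 3 fault types match ✗
  N3: none of the 3 fault types match ✗
  N4: none of the 3 fault types match ✗
  N5: stuck-at-1, inverted output ✓; others ✗
  N6: stuck-at-1, inverted output ✓; others ✗
Consistent faults: {N5 stuck-at-1, N5 inverted output, N6 stuck-at-1, N6 inverted output} — 4 in all.

4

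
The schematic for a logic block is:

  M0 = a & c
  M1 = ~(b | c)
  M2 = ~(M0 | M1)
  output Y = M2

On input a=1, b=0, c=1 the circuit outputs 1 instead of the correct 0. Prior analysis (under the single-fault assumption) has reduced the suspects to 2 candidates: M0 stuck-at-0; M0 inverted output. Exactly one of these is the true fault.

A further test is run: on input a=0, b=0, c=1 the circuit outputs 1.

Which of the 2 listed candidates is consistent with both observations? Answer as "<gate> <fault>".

M0 stuck-at-0

Evaluate each candidate on input a=0, b=0, c=1:
  M0 stuck-at-0: M0=0 [stuck-at-0], M1=0, M2=1 → 1 — matches
  M0 inverted output: M0=1 [inverted output], M1=0, M2=0 → 0 — eliminated
Only M0 stuck-at-0 reproduces the observed 1.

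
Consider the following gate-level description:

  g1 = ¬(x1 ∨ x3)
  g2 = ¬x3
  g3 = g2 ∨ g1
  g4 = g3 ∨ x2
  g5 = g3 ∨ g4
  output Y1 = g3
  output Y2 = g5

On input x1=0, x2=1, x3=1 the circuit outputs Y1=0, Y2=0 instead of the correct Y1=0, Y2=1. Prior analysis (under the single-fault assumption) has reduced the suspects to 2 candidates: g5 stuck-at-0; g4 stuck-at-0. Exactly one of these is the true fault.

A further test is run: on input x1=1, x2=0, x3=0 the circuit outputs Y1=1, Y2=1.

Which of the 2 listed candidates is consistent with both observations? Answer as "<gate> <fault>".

g4 stuck-at-0

Evaluate each candidate on input x1=1, x2=0, x3=0:
  g5 stuck-at-0: g1=0, g2=1, g3=1, g4=1, g5=0 [stuck-at-0] → Y1=1, Y2=0 — eliminated
  g4 stuck-at-0: g1=0, g2=1, g3=1, g4=0 [stuck-at-0], g5=1 → Y1=1, Y2=1 — matches
Only g4 stuck-at-0 reproduces the observed Y1=1, Y2=1.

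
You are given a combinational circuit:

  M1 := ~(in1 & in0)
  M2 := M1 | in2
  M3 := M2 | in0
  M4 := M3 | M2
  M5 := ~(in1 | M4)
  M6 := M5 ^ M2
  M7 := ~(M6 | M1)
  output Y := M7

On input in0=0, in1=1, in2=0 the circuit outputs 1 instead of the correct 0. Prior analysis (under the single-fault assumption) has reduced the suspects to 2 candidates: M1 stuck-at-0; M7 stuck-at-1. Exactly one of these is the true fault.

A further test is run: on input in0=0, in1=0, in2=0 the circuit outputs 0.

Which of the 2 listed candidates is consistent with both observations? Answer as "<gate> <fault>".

Evaluate each candidate on input in0=0, in1=0, in2=0:
  M1 stuck-at-0: M1=0 [stuck-at-0], M2=0, M3=0, M4=0, M5=1, M6=1, M7=0 → 0 — matches
  M7 stuck-at-1: M1=1, M2=1, M3=1, M4=1, M5=0, M6=1, M7=1 [stuck-at-1] → 1 — eliminated
Only M1 stuck-at-0 reproduces the observed 0.

M1 stuck-at-0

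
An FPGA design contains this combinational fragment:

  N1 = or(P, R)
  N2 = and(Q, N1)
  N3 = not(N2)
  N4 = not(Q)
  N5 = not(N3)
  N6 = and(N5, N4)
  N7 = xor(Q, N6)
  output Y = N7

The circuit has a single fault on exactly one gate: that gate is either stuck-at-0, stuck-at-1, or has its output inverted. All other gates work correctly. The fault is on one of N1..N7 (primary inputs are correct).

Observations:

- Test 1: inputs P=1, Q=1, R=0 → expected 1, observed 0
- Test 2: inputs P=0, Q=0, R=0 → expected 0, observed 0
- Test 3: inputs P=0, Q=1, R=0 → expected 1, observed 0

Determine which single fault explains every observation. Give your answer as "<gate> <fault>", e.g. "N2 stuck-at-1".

N7 stuck-at-0

Fault-free values for test 1 (P=1, Q=1, R=0): N1=1, N2=1, N3=0, N4=0, N5=1, N6=0, N7=1, giving Y=1. Observed 0.
Test 1: faults giving observed 0 are {N4 stuck-at-1, N4 inverted output, N6 stuck-at-1, N6 inverted output, N7 stuck-at-0, N7 inverted output}.
Test 2 (P=0, Q=0, R=0): fault-free N1=0, N2=0, N3=1, N4=1, N5=0, N6=0, N7=0 → 0; observed 0. Eliminates N6 stuck-at-1, N6 inverted output, N7 inverted output.
Test 3 (P=0, Q=1, R=0): fault-free N1=0, N2=0, N3=1, N4=0, N5=0, N6=0, N7=1 → 1; observed 0. Eliminates N4 stuck-at-1, N4 inverted output.
Only N7 stuck-at-0 is consistent with every test.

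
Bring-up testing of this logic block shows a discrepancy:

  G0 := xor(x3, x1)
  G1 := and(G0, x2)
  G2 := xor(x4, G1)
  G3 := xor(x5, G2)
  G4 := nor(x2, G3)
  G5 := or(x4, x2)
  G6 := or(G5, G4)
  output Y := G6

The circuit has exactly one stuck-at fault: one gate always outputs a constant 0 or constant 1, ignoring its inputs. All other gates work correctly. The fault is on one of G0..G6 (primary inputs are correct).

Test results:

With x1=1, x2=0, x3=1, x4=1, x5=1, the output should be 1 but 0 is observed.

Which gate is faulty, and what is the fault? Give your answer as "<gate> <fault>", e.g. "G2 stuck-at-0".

G6 stuck-at-0

Fault-free values for test 1 (x1=1, x2=0, x3=1, x4=1, x5=1): G0=0, G1=0, G2=1, G3=0, G4=1, G5=1, G6=1, giving Y=1. Observed 0.
Test 1: faults giving observed 0 are {G6 stuck-at-0}.
Only G6 stuck-at-0 is consistent with every test.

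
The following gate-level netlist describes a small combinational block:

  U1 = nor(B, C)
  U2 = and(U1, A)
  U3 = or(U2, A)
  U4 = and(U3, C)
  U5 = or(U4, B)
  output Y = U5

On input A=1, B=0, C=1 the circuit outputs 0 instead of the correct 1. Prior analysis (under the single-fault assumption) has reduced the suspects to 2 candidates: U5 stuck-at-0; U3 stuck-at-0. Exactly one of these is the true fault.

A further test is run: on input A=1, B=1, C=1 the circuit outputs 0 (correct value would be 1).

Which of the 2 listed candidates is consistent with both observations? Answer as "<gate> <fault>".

Evaluate each candidate on input A=1, B=1, C=1:
  U5 stuck-at-0: U1=0, U2=0, U3=1, U4=1, U5=0 [stuck-at-0] → 0 — matches
  U3 stuck-at-0: U1=0, U2=0, U3=0 [stuck-at-0], U4=0, U5=1 → 1 — eliminated
Only U5 stuck-at-0 reproduces the observed 0.

U5 stuck-at-0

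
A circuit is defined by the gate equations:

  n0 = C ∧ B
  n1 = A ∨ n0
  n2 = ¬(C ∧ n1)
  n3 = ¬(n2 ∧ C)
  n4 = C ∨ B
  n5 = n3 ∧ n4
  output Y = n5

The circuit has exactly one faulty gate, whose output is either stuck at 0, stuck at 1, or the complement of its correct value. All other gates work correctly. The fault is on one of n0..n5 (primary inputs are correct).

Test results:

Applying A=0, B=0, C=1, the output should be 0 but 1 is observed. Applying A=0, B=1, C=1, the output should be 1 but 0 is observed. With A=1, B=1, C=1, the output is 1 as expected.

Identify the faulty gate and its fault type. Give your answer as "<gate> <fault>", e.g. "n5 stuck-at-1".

n0 inverted output

Fault-free values for test 1 (A=0, B=0, C=1): n0=0, n1=0, n2=1, n3=0, n4=1, n5=0, giving Y=0. Observed 1.
Test 1: faults giving observed 1 are {n0 stuck-at-1, n0 inverted output, n1 stuck-at-1, n1 inverted output, n2 stuck-at-0, n2 inverted output, n3 stuck-at-1, n3 inverted output, n5 stuck-at-1, n5 inverted output}.
Test 2 (A=0, B=1, C=1): fault-free n0=1, n1=1, n2=0, n3=1, n4=1, n5=1 → 1; observed 0. Eliminates n0 stuck-at-1, n1 stuck-at-1, n2 stuck-at-0, n3 stuck-at-1, n5 stuck-at-1.
Test 3 (A=1, B=1, C=1): fault-free n0=1, n1=1, n2=0, n3=1, n4=1, n5=1 → 1; observed 1. Eliminates n1 inverted output, n2 inverted output, n3 inverted output, n5 inverted output.
Only n0 inverted output is consistent with every test.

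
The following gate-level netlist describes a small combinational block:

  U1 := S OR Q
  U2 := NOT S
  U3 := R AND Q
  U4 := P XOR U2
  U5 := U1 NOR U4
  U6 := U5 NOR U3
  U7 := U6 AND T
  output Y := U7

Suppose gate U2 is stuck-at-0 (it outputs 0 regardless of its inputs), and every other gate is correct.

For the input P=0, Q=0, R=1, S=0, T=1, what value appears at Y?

Propagate with U2 forced: U1=0, U2=0 [stuck-at-0], U3=0, U4=0, U5=1, U6=0, U7=0.
So Y = 0. (Without the fault it would be 1.)

0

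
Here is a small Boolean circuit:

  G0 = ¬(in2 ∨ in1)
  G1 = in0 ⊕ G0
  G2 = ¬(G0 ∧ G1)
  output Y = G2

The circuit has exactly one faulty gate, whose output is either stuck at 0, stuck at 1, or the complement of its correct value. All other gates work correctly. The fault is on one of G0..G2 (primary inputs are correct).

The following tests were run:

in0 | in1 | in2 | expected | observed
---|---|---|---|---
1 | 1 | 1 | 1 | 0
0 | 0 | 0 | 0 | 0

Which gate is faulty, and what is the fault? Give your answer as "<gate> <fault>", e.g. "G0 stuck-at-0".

Fault-free values for test 1 (in0=1, in1=1, in2=1): G0=0, G1=1, G2=1, giving Y=1. Observed 0.
Test 1: faults giving observed 0 are {G2 stuck-at-0, G2 inverted output}.
Test 2 (in0=0, in1=0, in2=0): fault-free G0=1, G1=1, G2=0 → 0; observed 0. Eliminates G2 inverted output.
Only G2 stuck-at-0 is consistent with every test.

G2 stuck-at-0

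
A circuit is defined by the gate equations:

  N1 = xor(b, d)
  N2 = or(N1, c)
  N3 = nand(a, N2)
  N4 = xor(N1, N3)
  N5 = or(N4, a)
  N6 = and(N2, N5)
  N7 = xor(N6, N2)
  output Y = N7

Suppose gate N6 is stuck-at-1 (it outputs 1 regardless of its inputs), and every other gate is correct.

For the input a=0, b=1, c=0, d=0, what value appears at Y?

Propagate with N6 forced: N1=1, N2=1, N3=1, N4=0, N5=0, N6=1 [stuck-at-1], N7=0.
So Y = 0. (Without the fault it would be 1.)

0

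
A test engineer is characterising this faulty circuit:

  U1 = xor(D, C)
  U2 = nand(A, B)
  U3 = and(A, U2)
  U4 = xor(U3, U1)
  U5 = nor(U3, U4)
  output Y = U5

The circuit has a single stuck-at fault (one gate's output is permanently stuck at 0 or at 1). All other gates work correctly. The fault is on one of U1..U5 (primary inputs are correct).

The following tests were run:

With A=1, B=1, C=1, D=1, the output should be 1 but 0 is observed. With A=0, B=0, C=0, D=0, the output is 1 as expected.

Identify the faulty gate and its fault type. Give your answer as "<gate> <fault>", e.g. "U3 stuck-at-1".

U2 stuck-at-1

Fault-free values for test 1 (A=1, B=1, C=1, D=1): U1=0, U2=0, U3=0, U4=0, U5=1, giving Y=1. Observed 0.
Test 1: faults giving observed 0 are {U1 stuck-at-1, U2 stuck-at-1, U3 stuck-at-1, U4 stuck-at-1, U5 stuck-at-0}.
Test 2 (A=0, B=0, C=0, D=0): fault-free U1=0, U2=1, U3=0, U4=0, U5=1 → 1; observed 1. Eliminates U1 stuck-at-1, U3 stuck-at-1, U4 stuck-at-1, U5 stuck-at-0.
Only U2 stuck-at-1 is consistent with every test.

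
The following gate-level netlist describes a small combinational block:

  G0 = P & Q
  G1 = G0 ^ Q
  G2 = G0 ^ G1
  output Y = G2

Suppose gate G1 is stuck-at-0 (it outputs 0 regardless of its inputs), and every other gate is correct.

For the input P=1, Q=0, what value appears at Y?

Propagate with G1 forced: G0=0, G1=0 [stuck-at-0], G2=0.
So Y = 0. (Same as the fault-free value — the fault is masked on this input.)

0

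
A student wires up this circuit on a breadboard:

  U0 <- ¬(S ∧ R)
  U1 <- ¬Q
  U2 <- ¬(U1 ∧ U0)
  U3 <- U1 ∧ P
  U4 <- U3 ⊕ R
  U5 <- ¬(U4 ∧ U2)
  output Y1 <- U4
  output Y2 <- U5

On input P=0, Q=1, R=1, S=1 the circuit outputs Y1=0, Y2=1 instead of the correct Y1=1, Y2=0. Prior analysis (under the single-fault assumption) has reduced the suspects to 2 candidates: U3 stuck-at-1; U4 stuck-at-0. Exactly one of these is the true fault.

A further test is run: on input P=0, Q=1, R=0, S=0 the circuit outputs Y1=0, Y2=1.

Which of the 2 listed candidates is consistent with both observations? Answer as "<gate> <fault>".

U4 stuck-at-0

Evaluate each candidate on input P=0, Q=1, R=0, S=0:
  U3 stuck-at-1: U0=1, U1=0, U2=1, U3=1 [stuck-at-1], U4=1, U5=0 → Y1=1, Y2=0 — eliminated
  U4 stuck-at-0: U0=1, U1=0, U2=1, U3=0, U4=0 [stuck-at-0], U5=1 → Y1=0, Y2=1 — matches
Only U4 stuck-at-0 reproduces the observed Y1=0, Y2=1.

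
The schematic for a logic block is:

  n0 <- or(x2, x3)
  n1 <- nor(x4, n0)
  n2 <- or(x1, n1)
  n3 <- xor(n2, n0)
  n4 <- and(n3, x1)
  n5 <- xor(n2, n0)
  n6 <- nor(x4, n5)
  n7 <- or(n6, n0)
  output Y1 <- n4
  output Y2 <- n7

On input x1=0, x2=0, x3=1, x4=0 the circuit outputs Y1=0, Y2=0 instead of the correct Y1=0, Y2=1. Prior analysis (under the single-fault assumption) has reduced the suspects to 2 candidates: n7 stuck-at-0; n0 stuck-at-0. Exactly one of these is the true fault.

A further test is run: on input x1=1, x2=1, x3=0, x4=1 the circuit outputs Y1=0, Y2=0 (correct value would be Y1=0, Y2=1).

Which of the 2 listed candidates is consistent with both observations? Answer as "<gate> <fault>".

n7 stuck-at-0

Evaluate each candidate on input x1=1, x2=1, x3=0, x4=1:
  n7 stuck-at-0: n0=1, n1=0, n2=1, n3=0, n4=0, n5=0, n6=0, n7=0 [stuck-at-0] → Y1=0, Y2=0 — matches
  n0 stuck-at-0: n0=0 [stuck-at-0], n1=0, n2=1, n3=1, n4=1, n5=1, n6=0, n7=0 → Y1=1, Y2=0 — eliminated
Only n7 stuck-at-0 reproduces the observed Y1=0, Y2=0.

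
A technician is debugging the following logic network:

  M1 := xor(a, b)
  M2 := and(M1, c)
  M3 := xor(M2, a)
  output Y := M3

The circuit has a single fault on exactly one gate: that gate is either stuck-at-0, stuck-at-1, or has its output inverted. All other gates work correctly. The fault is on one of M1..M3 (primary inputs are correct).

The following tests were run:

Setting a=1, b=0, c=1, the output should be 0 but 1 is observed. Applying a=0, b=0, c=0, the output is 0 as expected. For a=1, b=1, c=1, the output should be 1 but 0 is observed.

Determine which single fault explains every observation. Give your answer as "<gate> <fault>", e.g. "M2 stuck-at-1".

Fault-free values for test 1 (a=1, b=0, c=1): M1=1, M2=1, M3=0, giving Y=0. Observed 1.
Test 1: faults giving observed 1 are {M1 stuck-at-0, M1 inverted output, M2 stuck-at-0, M2 inverted output, M3 stuck-at-1, M3 inverted output}.
Test 2 (a=0, b=0, c=0): fault-free M1=0, M2=0, M3=0 → 0; observed 0. Eliminates M2 inverted output, M3 stuck-at-1, M3 inverted output.
Test 3 (a=1, b=1, c=1): fault-free M1=0, M2=0, M3=1 → 1; observed 0. Eliminates M1 stuck-at-0, M2 stuck-at-0.
Only M1 inverted output is consistent with every test.

M1 inverted output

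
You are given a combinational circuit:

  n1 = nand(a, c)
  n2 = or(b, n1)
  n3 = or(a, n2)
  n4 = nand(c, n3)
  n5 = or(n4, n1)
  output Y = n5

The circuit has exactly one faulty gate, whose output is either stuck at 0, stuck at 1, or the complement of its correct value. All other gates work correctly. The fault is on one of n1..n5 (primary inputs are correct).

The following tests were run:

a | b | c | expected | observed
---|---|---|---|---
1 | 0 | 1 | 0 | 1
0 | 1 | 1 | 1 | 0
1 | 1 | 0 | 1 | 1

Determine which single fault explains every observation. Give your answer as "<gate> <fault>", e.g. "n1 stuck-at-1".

n1 inverted output

Fault-free values for test 1 (a=1, b=0, c=1): n1=0, n2=0, n3=1, n4=0, n5=0, giving Y=0. Observed 1.
Test 1: faults giving observed 1 are {n1 stuck-at-1, n1 inverted output, n3 stuck-at-0, n3 inverted output, n4 stuck-at-1, n4 inverted output, n5 stuck-at-1, n5 inverted output}.
Test 2 (a=0, b=1, c=1): fault-free n1=1, n2=1, n3=1, n4=0, n5=1 → 1; observed 0. Eliminates n1 stuck-at-1, n3 stuck-at-0, n3 inverted output, n4 stuck-at-1, n4 inverted output, n5 stuck-at-1.
Test 3 (a=1, b=1, c=0): fault-free n1=1, n2=1, n3=1, n4=1, n5=1 → 1; observed 1. Eliminates n5 inverted output.
Only n1 inverted output is consistent with every test.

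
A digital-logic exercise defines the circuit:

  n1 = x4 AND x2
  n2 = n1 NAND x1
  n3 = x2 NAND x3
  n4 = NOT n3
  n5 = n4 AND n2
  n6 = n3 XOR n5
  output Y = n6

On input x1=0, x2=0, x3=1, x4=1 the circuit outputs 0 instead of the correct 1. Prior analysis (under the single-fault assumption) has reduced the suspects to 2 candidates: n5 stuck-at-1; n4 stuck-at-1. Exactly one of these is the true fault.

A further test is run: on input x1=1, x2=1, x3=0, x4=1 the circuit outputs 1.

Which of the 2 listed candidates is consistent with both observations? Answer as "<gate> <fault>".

Evaluate each candidate on input x1=1, x2=1, x3=0, x4=1:
  n5 stuck-at-1: n1=1, n2=0, n3=1, n4=0, n5=1 [stuck-at-1], n6=0 → 0 — eliminated
  n4 stuck-at-1: n1=1, n2=0, n3=1, n4=1 [stuck-at-1], n5=0, n6=1 → 1 — matches
Only n4 stuck-at-1 reproduces the observed 1.

n4 stuck-at-1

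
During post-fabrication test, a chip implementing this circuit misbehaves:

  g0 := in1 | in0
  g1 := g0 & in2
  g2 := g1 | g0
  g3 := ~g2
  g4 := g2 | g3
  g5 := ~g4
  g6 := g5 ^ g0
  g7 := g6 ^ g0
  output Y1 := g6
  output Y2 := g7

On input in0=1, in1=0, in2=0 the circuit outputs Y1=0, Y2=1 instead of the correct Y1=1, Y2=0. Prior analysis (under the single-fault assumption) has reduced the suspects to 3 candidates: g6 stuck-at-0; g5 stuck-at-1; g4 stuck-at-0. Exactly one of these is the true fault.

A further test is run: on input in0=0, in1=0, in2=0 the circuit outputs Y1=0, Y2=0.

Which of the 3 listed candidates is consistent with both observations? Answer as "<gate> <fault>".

Evaluate each candidate on input in0=0, in1=0, in2=0:
  g6 stuck-at-0: g0=0, g1=0, g2=0, g3=1, g4=1, g5=0, g6=0 [stuck-at-0], g7=0 → Y1=0, Y2=0 — matches
  g5 stuck-at-1: g0=0, g1=0, g2=0, g3=1, g4=1, g5=1 [stuck-at-1], g6=1, g7=1 → Y1=1, Y2=1 — eliminated
  g4 stuck-at-0: g0=0, g1=0, g2=0, g3=1, g4=0 [stuck-at-0], g5=1, g6=1, g7=1 → Y1=1, Y2=1 — eliminated
Only g6 stuck-at-0 reproduces the observed Y1=0, Y2=0.

g6 stuck-at-0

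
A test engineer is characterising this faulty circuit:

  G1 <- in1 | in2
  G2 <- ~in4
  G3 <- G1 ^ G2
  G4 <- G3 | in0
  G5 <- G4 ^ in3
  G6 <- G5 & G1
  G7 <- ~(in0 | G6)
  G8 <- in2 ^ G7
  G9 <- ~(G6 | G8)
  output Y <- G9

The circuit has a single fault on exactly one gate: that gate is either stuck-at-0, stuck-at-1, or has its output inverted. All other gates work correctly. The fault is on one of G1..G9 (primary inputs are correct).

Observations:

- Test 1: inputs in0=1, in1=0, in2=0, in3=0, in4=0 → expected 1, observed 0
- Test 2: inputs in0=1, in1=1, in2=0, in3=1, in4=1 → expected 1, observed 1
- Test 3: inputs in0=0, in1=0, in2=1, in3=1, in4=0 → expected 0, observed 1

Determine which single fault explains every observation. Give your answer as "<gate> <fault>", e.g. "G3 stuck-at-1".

G1 inverted output

Fault-free values for test 1 (in0=1, in1=0, in2=0, in3=0, in4=0): G1=0, G2=1, G3=1, G4=1, G5=1, G6=0, G7=0, G8=0, G9=1, giving Y=1. Observed 0.
Test 1: faults giving observed 0 are {G1 stuck-at-1, G1 inverted output, G6 stuck-at-1, G6 inverted output, G7 stuck-at-1, G7 inverted output, G8 stuck-at-1, G8 inverted output, G9 stuck-at-0, G9 inverted output}.
Test 2 (in0=1, in1=1, in2=0, in3=1, in4=1): fault-free G1=1, G2=0, G3=1, G4=1, G5=0, G6=0, G7=0, G8=0, G9=1 → 1; observed 1. Eliminates G6 stuck-at-1, G6 inverted output, G7 stuck-at-1, G7 inverted output, G8 stuck-at-1, G8 inverted output, G9 stuck-at-0, G9 inverted output.
Test 3 (in0=0, in1=0, in2=1, in3=1, in4=0): fault-free G1=1, G2=1, G3=0, G4=0, G5=1, G6=1, G7=0, G8=1, G9=0 → 0; observed 1. Eliminates G1 stuck-at-1.
Only G1 inverted output is consistent with every test.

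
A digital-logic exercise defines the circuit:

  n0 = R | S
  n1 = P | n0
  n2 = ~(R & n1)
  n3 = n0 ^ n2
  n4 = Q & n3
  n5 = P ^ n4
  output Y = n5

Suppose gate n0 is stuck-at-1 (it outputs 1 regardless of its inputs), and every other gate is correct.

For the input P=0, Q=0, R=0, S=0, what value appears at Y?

0

Propagate with n0 forced: n0=1 [stuck-at-1], n1=1, n2=1, n3=0, n4=0, n5=0.
So Y = 0. (Same as the fault-free value — the fault is masked on this input.)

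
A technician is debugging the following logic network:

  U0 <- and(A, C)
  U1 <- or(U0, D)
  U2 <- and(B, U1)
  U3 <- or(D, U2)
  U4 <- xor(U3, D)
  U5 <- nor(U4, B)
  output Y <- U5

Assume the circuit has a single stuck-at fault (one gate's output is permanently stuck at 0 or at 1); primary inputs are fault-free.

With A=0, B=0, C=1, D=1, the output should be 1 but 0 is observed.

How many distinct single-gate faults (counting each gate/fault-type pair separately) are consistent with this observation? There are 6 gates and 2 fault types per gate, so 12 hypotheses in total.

3

Fault-free: U0=0, U1=1, U2=0, U3=1, U4=0, U5=1 → 1. Observed 0.
  U0 stuck-at-0: output 1 ✗
  U0 stuck-at-1: output 1 ✗
  U1 stuck-at-0: output 1 ✗
  U1 stuck-at-1: output 1 ✗
  U2 stuck-at-0: output 1 ✗
  U2 stuck-at-1: output 1 ✗
  U3 stuck-at-0: output 0 ✓
  U3 stuck-at-1: output 1 ✗
  U4 stuck-at-0: output 1 ✗
  U4 stuck-at-1: output 0 ✓
  U5 stuck-at-0: output 0 ✓
  U5 stuck-at-1: output 1 ✗
Consistent faults: {U3 stuck-at-0, U4 stuck-at-1, U5 stuck-at-0} — 3 in all.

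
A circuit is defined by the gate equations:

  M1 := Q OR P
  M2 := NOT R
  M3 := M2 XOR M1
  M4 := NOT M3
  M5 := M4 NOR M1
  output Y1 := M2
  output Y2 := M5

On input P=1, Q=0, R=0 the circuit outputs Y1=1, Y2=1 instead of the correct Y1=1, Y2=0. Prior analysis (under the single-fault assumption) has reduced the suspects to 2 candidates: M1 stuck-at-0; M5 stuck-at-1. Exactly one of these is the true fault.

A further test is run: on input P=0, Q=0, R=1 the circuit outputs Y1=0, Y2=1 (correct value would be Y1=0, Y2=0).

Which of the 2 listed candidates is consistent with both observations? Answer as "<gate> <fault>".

M5 stuck-at-1

Evaluate each candidate on input P=0, Q=0, R=1:
  M1 stuck-at-0: M1=0 [stuck-at-0], M2=0, M3=0, M4=1, M5=0 → Y1=0, Y2=0 — eliminated
  M5 stuck-at-1: M1=0, M2=0, M3=0, M4=1, M5=1 [stuck-at-1] → Y1=0, Y2=1 — matches
Only M5 stuck-at-1 reproduces the observed Y1=0, Y2=1.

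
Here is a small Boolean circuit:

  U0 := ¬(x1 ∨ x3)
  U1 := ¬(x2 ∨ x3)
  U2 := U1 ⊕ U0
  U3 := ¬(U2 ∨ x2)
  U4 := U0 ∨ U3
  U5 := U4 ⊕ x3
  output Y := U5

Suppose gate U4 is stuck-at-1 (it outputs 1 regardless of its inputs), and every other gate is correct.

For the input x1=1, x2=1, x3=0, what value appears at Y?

1

Propagate with U4 forced: U0=0, U1=0, U2=0, U3=0, U4=1 [stuck-at-1], U5=1.
So Y = 1. (Without the fault it would be 0.)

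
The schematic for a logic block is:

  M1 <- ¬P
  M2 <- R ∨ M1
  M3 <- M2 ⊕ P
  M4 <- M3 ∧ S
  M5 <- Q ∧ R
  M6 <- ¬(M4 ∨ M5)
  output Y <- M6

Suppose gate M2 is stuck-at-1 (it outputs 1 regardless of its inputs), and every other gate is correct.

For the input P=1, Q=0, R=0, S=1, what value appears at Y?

1

Propagate with M2 forced: M1=0, M2=1 [stuck-at-1], M3=0, M4=0, M5=0, M6=1.
So Y = 1. (Without the fault it would be 0.)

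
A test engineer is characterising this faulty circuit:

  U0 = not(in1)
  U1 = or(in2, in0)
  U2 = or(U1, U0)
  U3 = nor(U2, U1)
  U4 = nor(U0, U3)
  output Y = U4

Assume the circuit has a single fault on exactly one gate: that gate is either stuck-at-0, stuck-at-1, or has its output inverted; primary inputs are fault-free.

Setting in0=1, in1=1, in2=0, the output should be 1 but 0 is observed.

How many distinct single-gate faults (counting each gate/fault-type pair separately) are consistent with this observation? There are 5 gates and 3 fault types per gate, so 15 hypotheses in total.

8

Fault-free: U0=0, U1=1, U2=1, U3=0, U4=1 → 1. Observed 0.
  U0: stuck-at-1, inverted output ✓; others ✗
  U1: stuck-at-0, inverted output ✓; others ✗
  U2: none of the 3 fault types match ✗
  U3: stuck-at-1, inverted output ✓; others ✗
  U4: stuck-at-0, inverted output ✓; others ✗
Consistent faults: {U0 stuck-at-1, U0 inverted output, U1 stuck-at-0, U1 inverted output, U3 stuck-at-1, U3 inverted output, U4 stuck-at-0, U4 inverted output} — 8 in all.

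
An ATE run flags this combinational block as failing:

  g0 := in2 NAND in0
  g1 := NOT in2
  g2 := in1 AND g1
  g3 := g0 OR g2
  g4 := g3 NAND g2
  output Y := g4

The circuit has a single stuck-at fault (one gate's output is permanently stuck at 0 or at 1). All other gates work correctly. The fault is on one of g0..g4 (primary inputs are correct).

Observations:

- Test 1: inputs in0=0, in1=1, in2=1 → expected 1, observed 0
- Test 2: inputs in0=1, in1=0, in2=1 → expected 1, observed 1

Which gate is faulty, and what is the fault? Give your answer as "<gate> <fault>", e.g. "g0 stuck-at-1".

g1 stuck-at-1

Fault-free values for test 1 (in0=0, in1=1, in2=1): g0=1, g1=0, g2=0, g3=1, g4=1, giving Y=1. Observed 0.
Test 1: faults giving observed 0 are {g1 stuck-at-1, g2 stuck-at-1, g4 stuck-at-0}.
Test 2 (in0=1, in1=0, in2=1): fault-free g0=0, g1=0, g2=0, g3=0, g4=1 → 1; observed 1. Eliminates g2 stuck-at-1, g4 stuck-at-0.
Only g1 stuck-at-1 is consistent with every test.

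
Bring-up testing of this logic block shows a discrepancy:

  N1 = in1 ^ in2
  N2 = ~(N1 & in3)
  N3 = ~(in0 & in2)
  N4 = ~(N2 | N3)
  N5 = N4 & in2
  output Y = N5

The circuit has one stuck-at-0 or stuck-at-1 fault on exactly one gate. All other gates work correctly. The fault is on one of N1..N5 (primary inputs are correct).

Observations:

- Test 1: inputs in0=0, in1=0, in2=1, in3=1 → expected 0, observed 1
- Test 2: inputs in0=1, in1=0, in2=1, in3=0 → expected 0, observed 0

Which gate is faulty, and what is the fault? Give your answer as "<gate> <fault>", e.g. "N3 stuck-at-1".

Fault-free values for test 1 (in0=0, in1=0, in2=1, in3=1): N1=1, N2=0, N3=1, N4=0, N5=0, giving Y=0. Observed 1.
Test 1: faults giving observed 1 are {N3 stuck-at-0, N4 stuck-at-1, N5 stuck-at-1}.
Test 2 (in0=1, in1=0, in2=1, in3=0): fault-free N1=1, N2=1, N3=0, N4=0, N5=0 → 0; observed 0. Eliminates N4 stuck-at-1, N5 stuck-at-1.
Only N3 stuck-at-0 is consistent with every test.

N3 stuck-at-0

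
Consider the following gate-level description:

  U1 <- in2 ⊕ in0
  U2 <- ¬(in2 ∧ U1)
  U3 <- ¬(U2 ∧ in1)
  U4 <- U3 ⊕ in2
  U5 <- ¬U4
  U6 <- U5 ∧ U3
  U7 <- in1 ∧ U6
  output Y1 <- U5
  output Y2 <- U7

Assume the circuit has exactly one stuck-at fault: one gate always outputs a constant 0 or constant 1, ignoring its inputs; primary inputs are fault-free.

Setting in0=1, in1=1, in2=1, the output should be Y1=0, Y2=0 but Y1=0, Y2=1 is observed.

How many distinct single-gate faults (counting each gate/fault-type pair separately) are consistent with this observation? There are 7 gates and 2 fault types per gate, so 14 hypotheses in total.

Fault-free: U1=0, U2=1, U3=0, U4=1, U5=0, U6=0, U7=0 → Y1=0, Y2=0. Observed Y1=0, Y2=1.
  U1 stuck-at-0: output Y1=0, Y2=0 ✗
  U1 stuck-at-1: output Y1=1, Y2=1 ✗
  U2 stuck-at-0: output Y1=1, Y2=1 ✗
  U2 stuck-at-1: output Y1=0, Y2=0 ✗
  U3 stuck-at-0: output Y1=0, Y2=0 ✗
  U3 stuck-at-1: output Y1=1, Y2=1 ✗
  U4 stuck-at-0: output Y1=1, Y2=0 ✗
  U4 stuck-at-1: output Y1=0, Y2=0 ✗
  U5 stuck-at-0: output Y1=0, Y2=0 ✗
  U5 stuck-at-1: output Y1=1, Y2=0 ✗
  U6 stuck-at-0: output Y1=0, Y2=0 ✗
  U6 stuck-at-1: output Y1=0, Y2=1 ✓
  U7 stuck-at-0: output Y1=0, Y2=0 ✗
  U7 stuck-at-1: output Y1=0, Y2=1 ✓
Consistent faults: {U6 stuck-at-1, U7 stuck-at-1} — 2 in all.

2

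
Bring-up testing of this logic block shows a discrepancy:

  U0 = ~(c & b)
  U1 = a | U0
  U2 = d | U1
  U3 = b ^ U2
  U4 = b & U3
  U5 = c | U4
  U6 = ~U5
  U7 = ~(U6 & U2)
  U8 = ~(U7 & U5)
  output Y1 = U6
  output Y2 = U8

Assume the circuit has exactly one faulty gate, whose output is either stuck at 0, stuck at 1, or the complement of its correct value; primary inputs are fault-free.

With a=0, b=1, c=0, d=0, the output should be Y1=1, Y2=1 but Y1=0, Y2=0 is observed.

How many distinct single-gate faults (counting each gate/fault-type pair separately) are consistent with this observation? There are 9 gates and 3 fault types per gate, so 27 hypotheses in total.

Fault-free: U0=1, U1=1, U2=1, U3=0, U4=0, U5=0, U6=1, U7=0, U8=1 → Y1=1, Y2=1. Observed Y1=0, Y2=0.
  U0: stuck-at-0, inverted output ✓; others ✗
  U1: stuck-at-0, inverted output ✓; others ✗
  U2: stuck-at-0, inverted output ✓; others ✗
  U3: stuck-at-1, inverted output ✓; others ✗
  U4: stuck-at-1, inverted output ✓; others ✗
  U5: stuck-at-1, inverted output ✓; others ✗
  U6: none of the 3 fault types match ✗
  U7: none of the 3 fault types match ✗
  U8: none of the 3 fault types match ✗
Consistent faults: {U0 stuck-at-0, U0 inverted output, U1 stuck-at-0, U1 inverted output, U2 stuck-at-0, U2 inverted output, U3 stuck-at-1, U3 inverted output, U4 stuck-at-1, U4 inverted output, U5 stuck-at-1, U5 inverted output} — 12 in all.

12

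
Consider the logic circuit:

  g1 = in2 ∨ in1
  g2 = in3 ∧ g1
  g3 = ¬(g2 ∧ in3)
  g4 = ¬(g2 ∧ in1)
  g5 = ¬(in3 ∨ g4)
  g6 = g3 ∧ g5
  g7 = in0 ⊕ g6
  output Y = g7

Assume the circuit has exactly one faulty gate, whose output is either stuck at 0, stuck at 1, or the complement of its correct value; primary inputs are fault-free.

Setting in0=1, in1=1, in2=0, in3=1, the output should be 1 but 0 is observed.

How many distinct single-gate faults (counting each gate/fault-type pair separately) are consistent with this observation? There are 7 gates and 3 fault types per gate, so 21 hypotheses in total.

Fault-free: g1=1, g2=1, g3=0, g4=0, g5=0, g6=0, g7=1 → 1. Observed 0.
  g1: none of the 3 fault types match ✗
  g2: none of the 3 fault types match ✗
  g3: none of the 3 fault types match ✗
  g4: none of the 3 fault types match ✗
  g5: none of the 3 fault types match ✗
  g6: stuck-at-1, inverted output ✓; others ✗
  g7: stuck-at-0, inverted output ✓; others ✗
Consistent faults: {g6 stuck-at-1, g6 inverted output, g7 stuck-at-0, g7 inverted output} — 4 in all.

4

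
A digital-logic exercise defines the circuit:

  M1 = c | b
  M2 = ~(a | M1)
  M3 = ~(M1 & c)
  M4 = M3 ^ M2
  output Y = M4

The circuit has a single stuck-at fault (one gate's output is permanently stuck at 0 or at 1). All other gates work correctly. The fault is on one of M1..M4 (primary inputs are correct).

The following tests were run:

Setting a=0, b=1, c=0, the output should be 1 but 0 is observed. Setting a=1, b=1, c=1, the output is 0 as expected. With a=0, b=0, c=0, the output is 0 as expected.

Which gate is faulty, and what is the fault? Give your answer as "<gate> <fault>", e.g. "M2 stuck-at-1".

M4 stuck-at-0

Fault-free values for test 1 (a=0, b=1, c=0): M1=1, M2=0, M3=1, M4=1, giving Y=1. Observed 0.
Test 1: faults giving observed 0 are {M1 stuck-at-0, M2 stuck-at-1, M3 stuck-at-0, M4 stuck-at-0}.
Test 2 (a=1, b=1, c=1): fault-free M1=1, M2=0, M3=0, M4=0 → 0; observed 0. Eliminates M1 stuck-at-0, M2 stuck-at-1.
Test 3 (a=0, b=0, c=0): fault-free M1=0, M2=1, M3=1, M4=0 → 0; observed 0. Eliminates M3 stuck-at-0.
Only M4 stuck-at-0 is consistent with every test.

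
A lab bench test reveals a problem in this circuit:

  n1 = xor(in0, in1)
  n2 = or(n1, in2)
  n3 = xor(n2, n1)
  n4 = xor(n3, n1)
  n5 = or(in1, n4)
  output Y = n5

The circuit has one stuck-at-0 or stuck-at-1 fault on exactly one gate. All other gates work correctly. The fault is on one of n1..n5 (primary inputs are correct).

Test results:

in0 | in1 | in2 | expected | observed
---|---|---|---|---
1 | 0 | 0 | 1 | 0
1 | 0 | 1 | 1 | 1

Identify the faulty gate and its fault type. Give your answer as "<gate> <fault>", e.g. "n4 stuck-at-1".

Fault-free values for test 1 (in0=1, in1=0, in2=0): n1=1, n2=1, n3=0, n4=1, n5=1, giving Y=1. Observed 0.
Test 1: faults giving observed 0 are {n1 stuck-at-0, n2 stuck-at-0, n3 stuck-at-1, n4 stuck-at-0, n5 stuck-at-0}.
Test 2 (in0=1, in1=0, in2=1): fault-free n1=1, n2=1, n3=0, n4=1, n5=1 → 1; observed 1. Eliminates n2 stuck-at-0, n3 stuck-at-1, n4 stuck-at-0, n5 stuck-at-0.
Only n1 stuck-at-0 is consistent with every test.

n1 stuck-at-0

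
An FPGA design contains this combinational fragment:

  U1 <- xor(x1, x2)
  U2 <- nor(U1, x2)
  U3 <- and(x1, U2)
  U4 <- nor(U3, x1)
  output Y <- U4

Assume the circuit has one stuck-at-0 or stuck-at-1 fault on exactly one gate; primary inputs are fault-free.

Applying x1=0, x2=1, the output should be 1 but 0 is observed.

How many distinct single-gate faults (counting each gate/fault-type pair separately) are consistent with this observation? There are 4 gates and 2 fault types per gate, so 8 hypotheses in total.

2

Fault-free: U1=1, U2=0, U3=0, U4=1 → 1. Observed 0.
  U1 stuck-at-0: output 1 ✗
  U1 stuck-at-1: output 1 ✗
  U2 stuck-at-0: output 1 ✗
  U2 stuck-at-1: output 1 ✗
  U3 stuck-at-0: output 1 ✗
  U3 stuck-at-1: output 0 ✓
  U4 stuck-at-0: output 0 ✓
  U4 stuck-at-1: output 1 ✗
Consistent faults: {U3 stuck-at-1, U4 stuck-at-0} — 2 in all.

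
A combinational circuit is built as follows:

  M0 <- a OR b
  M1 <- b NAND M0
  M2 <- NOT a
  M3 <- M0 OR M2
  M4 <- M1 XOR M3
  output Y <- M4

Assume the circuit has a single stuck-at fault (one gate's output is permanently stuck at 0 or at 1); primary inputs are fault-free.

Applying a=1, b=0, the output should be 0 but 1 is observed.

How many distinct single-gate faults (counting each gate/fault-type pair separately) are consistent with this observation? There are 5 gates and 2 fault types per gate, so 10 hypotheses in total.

4

Fault-free: M0=1, M1=1, M2=0, M3=1, M4=0 → 0. Observed 1.
  M0 stuck-at-0: output 1 ✓
  M0 stuck-at-1: output 0 ✗
  M1 stuck-at-0: output 1 ✓
  M1 stuck-at-1: output 0 ✗
  M2 stuck-at-0: output 0 ✗
  M2 stuck-at-1: output 0 ✗
  M3 stuck-at-0: output 1 ✓
  M3 stuck-at-1: output 0 ✗
  M4 stuck-at-0: output 0 ✗
  M4 stuck-at-1: output 1 ✓
Consistent faults: {M0 stuck-at-0, M1 stuck-at-0, M3 stuck-at-0, M4 stuck-at-1} — 4 in all.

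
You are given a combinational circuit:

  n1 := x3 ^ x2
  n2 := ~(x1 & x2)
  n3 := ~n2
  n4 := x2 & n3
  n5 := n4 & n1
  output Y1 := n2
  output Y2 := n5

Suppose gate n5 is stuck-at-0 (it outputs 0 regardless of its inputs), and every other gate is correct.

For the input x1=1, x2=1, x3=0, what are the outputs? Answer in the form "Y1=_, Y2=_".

Propagate with n5 forced: n1=1, n2=0, n3=1, n4=1, n5=0 [stuck-at-0].
So the outputs are Y1=0, Y2=0. (Without the fault they would be Y1=0, Y2=1.)

Y1=0, Y2=0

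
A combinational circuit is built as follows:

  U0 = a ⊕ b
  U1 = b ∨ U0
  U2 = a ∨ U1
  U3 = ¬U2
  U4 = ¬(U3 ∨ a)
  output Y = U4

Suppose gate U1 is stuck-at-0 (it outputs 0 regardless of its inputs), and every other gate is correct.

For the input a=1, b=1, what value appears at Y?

0

Propagate with U1 forced: U0=0, U1=0 [stuck-at-0], U2=1, U3=0, U4=0.
So Y = 0. (Same as the fault-free value — the fault is masked on this input.)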